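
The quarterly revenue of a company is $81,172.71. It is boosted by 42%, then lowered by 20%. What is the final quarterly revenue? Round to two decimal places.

42% increase: $81,172.71 × 1.42 = $115265.2482.
Apply the 20% decrease: $115265.2482 × 0.8 = $92212.19856 ≈ $92,212.20.

$92,212.20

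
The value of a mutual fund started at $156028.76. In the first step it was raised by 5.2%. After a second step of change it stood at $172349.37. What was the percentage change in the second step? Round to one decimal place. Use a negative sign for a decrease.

After the first step: $156028.76 × 1.052 = $164142.25552.
Second-step multiplier: $172349.37 ÷ $164142.25552 ≈ 1.05.
That is a change of 5.0%.

5.0%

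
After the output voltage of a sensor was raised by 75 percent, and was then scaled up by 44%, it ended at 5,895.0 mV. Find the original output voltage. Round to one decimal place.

2,339.3 mV

The overall multiplier applied was 1.75 × 1.44 = 2.52.
So the original output voltage was 5,895.0 ÷ 2.52 ≈ 2,339.3 mV.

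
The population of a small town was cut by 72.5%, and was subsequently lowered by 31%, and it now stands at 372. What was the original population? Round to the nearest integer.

The overall multiplier applied was 0.275 × 0.69 = 0.18975.
So the original population was 372 ÷ 0.18975 ≈ 1,960.

1,960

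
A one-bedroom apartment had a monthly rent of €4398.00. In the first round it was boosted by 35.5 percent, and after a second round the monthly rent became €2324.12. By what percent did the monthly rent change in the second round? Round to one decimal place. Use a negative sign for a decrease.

-61.0%

After the first round: €4398.00 × 1.355 = €5959.29.
Second-round multiplier: €2324.12 ÷ €5959.29 ≈ 0.39.
That is a change of -61.0%.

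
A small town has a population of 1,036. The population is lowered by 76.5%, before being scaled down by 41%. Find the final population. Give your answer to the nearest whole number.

After the 76.5% decrease: 1,036 × 0.235 = 243.46.
Apply the 41% decrease: 243.46 × 0.59 = 143.6414 ≈ 144.

144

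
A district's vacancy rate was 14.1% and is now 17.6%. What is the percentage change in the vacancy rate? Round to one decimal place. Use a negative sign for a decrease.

The change is 17.6 − 14.1 = 3.5 percentage points.
Relative to the original 14.1%, that is 3.5 ÷ 14.1 ≈ 24.8%.

24.8%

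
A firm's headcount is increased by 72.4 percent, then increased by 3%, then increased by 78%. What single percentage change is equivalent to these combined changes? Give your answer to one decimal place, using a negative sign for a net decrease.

The combined multiplier is 1.724 × 1.03 × 1.78 = 3.1607816.
That corresponds to an increase of 216.1%.

216.1%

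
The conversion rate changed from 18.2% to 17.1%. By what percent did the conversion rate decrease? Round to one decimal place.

6.0%

The change is 17.1 − 18.2 = -1.1 percentage points.
Relative to the original 18.2%, that is -1.1 ÷ 18.2 ≈ -6.0%.
So the conversion rate fell by 6.0%.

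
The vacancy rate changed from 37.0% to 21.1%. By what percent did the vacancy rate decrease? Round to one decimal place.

43.0%

The change is 21.1 − 37.0 = -15.9 percentage points.
Relative to the original 37.0%, that is -15.9 ÷ 37.0 ≈ -43.0%.
So the vacancy rate fell by 43.0%.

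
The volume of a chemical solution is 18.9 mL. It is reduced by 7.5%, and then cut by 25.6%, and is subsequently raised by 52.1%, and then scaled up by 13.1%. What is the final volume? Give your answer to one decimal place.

22.4 mL

After the 7.5% decrease: 18.9 × 0.925 = 17.4825.
After the 25.6% decrease: 17.4825 × 0.744 = 13.00698.
Apply the 52.1% increase: 13.00698 × 1.521 = 19.78361658.
After the 13.1% increase: 19.78361658 × 1.131 = 22.37527035198 ≈ 22.4.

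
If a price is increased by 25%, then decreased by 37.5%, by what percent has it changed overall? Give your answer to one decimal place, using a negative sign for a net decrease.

-21.9%

The combined multiplier is 1.25 × 0.625 = 0.78125.
That corresponds to a decrease of 21.9%.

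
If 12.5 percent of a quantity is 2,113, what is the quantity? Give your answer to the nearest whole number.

2,113 ÷ 0.125 = 16,904.

16,904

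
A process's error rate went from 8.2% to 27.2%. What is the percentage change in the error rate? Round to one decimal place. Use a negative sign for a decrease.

231.7%

The change is 27.2 − 8.2 = 19.0 percentage points.
Relative to the original 8.2%, that is 19.0 ÷ 8.2 ≈ 231.7%.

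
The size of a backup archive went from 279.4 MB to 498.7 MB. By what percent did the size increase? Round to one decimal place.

Change: 498.7 − 279.4 = 219.3.
Relative to the original: 219.3 ÷ 279.4 ≈ 78.5%.
So the size increased by 78.5%.

78.5%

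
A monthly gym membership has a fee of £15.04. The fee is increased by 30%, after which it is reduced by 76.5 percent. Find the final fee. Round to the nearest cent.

30% increase: £15.04 × 1.3 = £19.552.
Apply the 76.5% decrease: £19.552 × 0.235 = £4.59472 ≈ £4.59.

£4.59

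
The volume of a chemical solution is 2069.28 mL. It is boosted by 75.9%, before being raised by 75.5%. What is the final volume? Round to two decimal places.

6387.96 mL

75.9% increase: 2069.28 × 1.759 = 3639.86352.
Apply the 75.5% increase: 3639.86352 × 1.755 = 6387.9604776 ≈ 6387.96.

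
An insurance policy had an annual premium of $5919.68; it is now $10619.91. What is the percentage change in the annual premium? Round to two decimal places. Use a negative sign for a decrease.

Change: $10619.91 − $5919.68 = $4700.23.
Relative to the original: $4700.23 ÷ $5919.68 ≈ 79.40%.

79.40%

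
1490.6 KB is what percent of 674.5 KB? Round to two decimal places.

1490.6 KB ÷ 674.5 KB ≈ 220.99%.

220.99%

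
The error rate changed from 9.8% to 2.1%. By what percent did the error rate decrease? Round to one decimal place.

78.6%

The change is 2.1 − 9.8 = -7.7 percentage points.
Relative to the original 9.8%, that is -7.7 ÷ 9.8 ≈ -78.6%.
So the error rate fell by 78.6%.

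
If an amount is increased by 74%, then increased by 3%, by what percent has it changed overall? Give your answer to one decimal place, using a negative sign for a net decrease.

A 74% increase multiplies by 1.74.
Then a 3% increase: 1.74 × 1.03 = 1.7922.
Overall factor 1.7922, i.e. 79.2%.

79.2%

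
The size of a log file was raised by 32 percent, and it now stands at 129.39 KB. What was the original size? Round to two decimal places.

The overall multiplier applied was 1.32.
So the original size was 129.39 ÷ 1.32 ≈ 98.02 KB.

98.02 KB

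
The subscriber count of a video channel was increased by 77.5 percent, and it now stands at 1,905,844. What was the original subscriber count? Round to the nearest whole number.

The overall multiplier applied was 1.775.
So the original subscriber count was 1,905,844 ÷ 1.775 ≈ 1,073,715.

1,073,715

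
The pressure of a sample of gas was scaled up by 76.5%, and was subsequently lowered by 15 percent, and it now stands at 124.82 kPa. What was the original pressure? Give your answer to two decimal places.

83.20 kPa

Undoing the 15% decrease: 124.82 ÷ 0.85 ≈ 146.847059.
Undoing the 76.5% increase: 146.847059 ÷ 1.765 ≈ 83.20 kPa.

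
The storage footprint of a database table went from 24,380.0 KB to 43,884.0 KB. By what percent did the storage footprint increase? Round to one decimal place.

80.0%

Change: 43,884.0 − 24,380.0 = 19,504.0.
Relative to the original: 19,504.0 ÷ 24,380.0 = 80.0%.
So the storage footprint increased by 80.0%.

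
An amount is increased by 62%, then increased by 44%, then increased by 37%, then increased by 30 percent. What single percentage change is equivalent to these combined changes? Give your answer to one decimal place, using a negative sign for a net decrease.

315.5%

The combined multiplier is 1.62 × 1.44 × 1.37 × 1.3 = 4.1547168.
That corresponds to an increase of 315.5%.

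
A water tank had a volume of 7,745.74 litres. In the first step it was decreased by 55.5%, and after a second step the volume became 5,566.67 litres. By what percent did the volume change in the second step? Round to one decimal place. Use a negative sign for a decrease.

61.5%

After the first step: 7,745.74 × 0.445 = 3446.8543.
Second-step multiplier: 5,566.67 ÷ 3446.8543 ≈ 1.615.
That is a change of 61.5%.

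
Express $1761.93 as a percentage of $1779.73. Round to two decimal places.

99.00%

$1761.93 ÷ $1779.73 ≈ 99.00%.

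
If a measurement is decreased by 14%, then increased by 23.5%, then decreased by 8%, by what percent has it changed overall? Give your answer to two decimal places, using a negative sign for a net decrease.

A 14% decrease multiplies by 0.86.
Then a 23.5% increase: 0.86 × 1.235 = 1.0621.
Then an 8% decrease: 1.0621 × 0.92 = 0.977132.
Overall factor 0.977132, i.e. -2.29%.

-2.29%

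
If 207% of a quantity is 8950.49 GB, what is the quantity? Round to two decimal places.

4323.91 GB

8950.49 GB ÷ 2.07 ≈ 4323.91 GB.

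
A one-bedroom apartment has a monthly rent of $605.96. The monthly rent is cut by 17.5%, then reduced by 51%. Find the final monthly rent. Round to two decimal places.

$244.96

17.5% decrease: $605.96 × 0.825 = $499.917.
Apply the 51% decrease: $499.917 × 0.49 = $244.95933 ≈ $244.96.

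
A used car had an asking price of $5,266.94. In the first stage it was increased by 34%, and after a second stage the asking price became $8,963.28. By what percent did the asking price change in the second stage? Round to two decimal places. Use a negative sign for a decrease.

27.00%

After the first stage: $5,266.94 × 1.34 = $7057.6996.
Second-stage multiplier: $8,963.28 ÷ $7057.6996 ≈ 1.27.
That is a change of 27.00%.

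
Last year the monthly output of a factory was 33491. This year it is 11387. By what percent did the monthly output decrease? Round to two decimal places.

66.00%

Change: 11387 − 33491 = -22104.
Relative to the original: -22104 ÷ 33491 ≈ -66.00%.
So the monthly output decreased by 66.00%.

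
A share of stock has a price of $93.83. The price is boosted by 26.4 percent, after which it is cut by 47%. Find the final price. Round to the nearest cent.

26.4% increase: $93.83 × 1.264 = $118.60112.
After the 47% decrease: $118.60112 × 0.53 = $62.8585936 ≈ $62.86.

$62.86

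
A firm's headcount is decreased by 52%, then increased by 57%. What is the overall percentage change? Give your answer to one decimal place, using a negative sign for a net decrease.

-24.6%

A 52% decrease multiplies by 0.48.
Then a 57% increase: 0.48 × 1.57 = 0.7536.
Overall factor 0.7536, i.e. -24.6%.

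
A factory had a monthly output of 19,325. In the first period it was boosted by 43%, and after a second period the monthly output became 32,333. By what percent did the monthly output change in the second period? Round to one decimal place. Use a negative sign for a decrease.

After the first period: 19,325 × 1.43 = 27634.75.
Second-period multiplier: 32,333 ÷ 27634.75 ≈ 1.17001.
That is a change of 17.0%.

17.0%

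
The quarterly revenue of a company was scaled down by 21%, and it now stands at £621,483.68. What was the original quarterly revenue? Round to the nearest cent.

£786,688.20

The overall multiplier applied was 0.79.
So the original quarterly revenue was £621,483.68 ÷ 0.79 ≈ £786,688.20.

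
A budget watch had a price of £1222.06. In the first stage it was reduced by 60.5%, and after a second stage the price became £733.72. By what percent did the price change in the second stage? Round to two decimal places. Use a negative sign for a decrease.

After the first stage: £1222.06 × 0.395 = £482.7137.
Second-stage multiplier: £733.72 ÷ £482.7137 ≈ 1.51999.
That is a change of 52.00%.

52.00%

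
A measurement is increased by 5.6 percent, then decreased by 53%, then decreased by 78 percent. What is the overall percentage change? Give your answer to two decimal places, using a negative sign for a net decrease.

-89.08%

The combined multiplier is 1.056 × 0.47 × 0.22 = 0.1091904.
That corresponds to a decrease of 89.08%.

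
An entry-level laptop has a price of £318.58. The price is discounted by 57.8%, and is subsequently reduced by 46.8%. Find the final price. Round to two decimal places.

57.8% decrease: £318.58 × 0.422 = £134.44076.
46.8% decrease: £134.44076 × 0.532 = £71.52248432 ≈ £71.52.

£71.52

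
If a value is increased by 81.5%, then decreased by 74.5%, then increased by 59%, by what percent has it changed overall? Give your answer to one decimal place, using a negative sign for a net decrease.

-26.4%

The combined multiplier is 1.815 × 0.255 × 1.59 = 0.73589175.
That corresponds to a decrease of 26.4%.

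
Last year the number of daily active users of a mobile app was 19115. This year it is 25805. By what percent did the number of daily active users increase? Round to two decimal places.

35.00%

Change: 25805 − 19115 = 6690.
Relative to the original: 6690 ÷ 19115 ≈ 35.00%.
So the number of daily active users increased by 35.00%.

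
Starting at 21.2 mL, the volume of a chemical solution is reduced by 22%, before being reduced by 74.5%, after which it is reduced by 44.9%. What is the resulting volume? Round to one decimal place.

2.3 mL

Each change multiplies by a factor: 0.78 × 0.255 × 0.551 = 0.1095939.
21.2 × 0.1095939 = 2.32339068 ≈ 2.3.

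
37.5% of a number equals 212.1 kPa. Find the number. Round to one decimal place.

565.6 kPa

212.1 kPa ÷ 0.375 = 565.6 kPa.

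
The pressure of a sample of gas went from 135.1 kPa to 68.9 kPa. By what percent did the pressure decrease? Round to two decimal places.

Change: 68.9 − 135.1 = -66.2.
Relative to the original: -66.2 ÷ 135.1 ≈ -49.00%.
So the pressure decreased by 49.00%.

49.00%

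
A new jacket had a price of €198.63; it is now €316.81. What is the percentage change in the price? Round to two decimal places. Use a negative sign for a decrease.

59.50%

Change: €316.81 − €198.63 = €118.18.
Relative to the original: €118.18 ÷ €198.63 ≈ 59.50%.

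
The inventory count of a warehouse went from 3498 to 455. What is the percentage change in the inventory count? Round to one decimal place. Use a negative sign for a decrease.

Change: 455 − 3498 = -3043.
Relative to the original: -3043 ÷ 3498 ≈ -87.0%.

-87.0%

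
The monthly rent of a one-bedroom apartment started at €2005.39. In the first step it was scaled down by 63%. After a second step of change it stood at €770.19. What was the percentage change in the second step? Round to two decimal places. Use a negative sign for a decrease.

After the first step: €2005.39 × 0.37 = €741.9943.
Second-step multiplier: €770.19 ÷ €741.9943 ≈ 1.038.
That is a change of 3.80%.

3.80%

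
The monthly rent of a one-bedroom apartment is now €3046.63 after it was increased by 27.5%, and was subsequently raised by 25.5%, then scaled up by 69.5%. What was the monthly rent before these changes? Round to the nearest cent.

The overall multiplier applied was 1.275 × 1.255 × 1.695 = 2.712211875.
So the original monthly rent was €3046.63 ÷ 2.712211875 ≈ €1123.30.

€1123.30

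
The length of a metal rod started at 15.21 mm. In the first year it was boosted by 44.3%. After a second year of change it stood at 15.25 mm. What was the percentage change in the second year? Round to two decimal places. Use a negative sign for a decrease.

After the first year: 15.21 × 1.443 = 21.94803.
Second-year multiplier: 15.25 ÷ 21.94803 ≈ 0.694823.
That is a change of -30.52%.

-30.52%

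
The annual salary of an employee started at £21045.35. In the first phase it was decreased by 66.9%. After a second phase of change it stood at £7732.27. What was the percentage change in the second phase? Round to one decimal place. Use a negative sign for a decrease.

11.0%

After the first phase: £21045.35 × 0.331 = £6966.01085.
Second-phase multiplier: £7732.27 ÷ £6966.01085 ≈ 1.11.
That is a change of 11.0%.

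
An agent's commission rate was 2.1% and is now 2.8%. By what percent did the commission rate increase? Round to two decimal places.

33.33%

The change is 2.8 − 2.1 = 0.7 percentage points.
Relative to the original 2.1%, that is 0.7 ÷ 2.1 ≈ 33.33%.
So the commission rate rose by 33.33%.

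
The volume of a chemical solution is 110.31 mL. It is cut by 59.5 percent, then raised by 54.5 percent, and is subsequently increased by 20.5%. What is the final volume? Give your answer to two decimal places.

83.17 mL

59.5% decrease: 110.31 × 0.405 = 44.67555.
54.5% increase: 44.67555 × 1.545 = 69.02372475.
After the 20.5% increase: 69.02372475 × 1.205 = 83.17358832375 ≈ 83.17.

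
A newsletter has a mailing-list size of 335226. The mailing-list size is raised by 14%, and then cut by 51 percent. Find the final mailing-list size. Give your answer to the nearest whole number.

187257

After the 14% increase: 335226 × 1.14 = 382157.64.
After the 51% decrease: 382157.64 × 0.49 = 187257.2436 ≈ 187257.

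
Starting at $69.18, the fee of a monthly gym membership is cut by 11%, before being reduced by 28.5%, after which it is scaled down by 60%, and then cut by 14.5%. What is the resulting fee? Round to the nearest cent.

After the 11% decrease: $69.18 × 0.89 = $61.5702.
28.5% decrease: $61.5702 × 0.715 = $44.022693.
Apply the 60% decrease: $44.022693 × 0.4 = $17.6090772.
Apply the 14.5% decrease: $17.6090772 × 0.855 = $15.055761006 ≈ $15.06.

$15.06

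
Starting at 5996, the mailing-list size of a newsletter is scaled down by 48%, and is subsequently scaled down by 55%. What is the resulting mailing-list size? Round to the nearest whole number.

1403

Apply the 48% decrease: 5996 × 0.52 = 3117.92.
Apply the 55% decrease: 3117.92 × 0.45 = 1403.064 ≈ 1403.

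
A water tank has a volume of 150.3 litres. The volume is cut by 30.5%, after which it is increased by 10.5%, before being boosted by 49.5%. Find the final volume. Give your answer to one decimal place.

172.6 litres

Each change multiplies by a factor: 0.695 × 1.105 × 1.495 = 1.148122625.
150.3 × 1.148122625 = 172.5628305375 ≈ 172.6.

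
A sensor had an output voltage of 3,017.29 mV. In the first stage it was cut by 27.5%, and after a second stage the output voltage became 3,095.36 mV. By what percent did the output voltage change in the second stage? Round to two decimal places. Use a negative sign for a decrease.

41.50%

After the first stage: 3,017.29 × 0.725 = 2187.53525.
Second-stage multiplier: 3,095.36 ÷ 2187.53525 ≈ 1.414999.
That is a change of 41.50%.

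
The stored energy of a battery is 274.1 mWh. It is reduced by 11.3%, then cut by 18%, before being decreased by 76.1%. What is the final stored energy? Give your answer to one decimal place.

47.6 mWh

Each change multiplies by a factor: 0.887 × 0.82 × 0.239 = 0.17383426.
274.1 × 0.17383426 = 47.647970666 ≈ 47.6.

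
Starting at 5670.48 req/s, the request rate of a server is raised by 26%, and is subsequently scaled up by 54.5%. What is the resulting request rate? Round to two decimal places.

11038.72 req/s

Each change multiplies by a factor: 1.26 × 1.545 = 1.9467.
5670.48 × 1.9467 = 11038.723416 ≈ 11038.72.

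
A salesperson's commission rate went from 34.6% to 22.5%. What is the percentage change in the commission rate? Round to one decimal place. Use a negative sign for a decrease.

-35.0%

The change is 22.5 − 34.6 = -12.1 percentage points.
Relative to the original 34.6%, that is -12.1 ÷ 34.6 ≈ -35.0%.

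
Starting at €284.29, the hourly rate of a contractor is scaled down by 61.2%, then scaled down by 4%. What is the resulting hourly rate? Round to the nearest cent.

€105.89

Apply the 61.2% decrease: €284.29 × 0.388 = €110.30452.
Apply the 4% decrease: €110.30452 × 0.96 = €105.8923392 ≈ €105.89.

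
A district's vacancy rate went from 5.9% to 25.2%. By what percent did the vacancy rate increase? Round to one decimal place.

The change is 25.2 − 5.9 = 19.3 percentage points.
Relative to the original 5.9%, that is 19.3 ÷ 5.9 ≈ 327.1%.
So the vacancy rate rose by 327.1%.

327.1%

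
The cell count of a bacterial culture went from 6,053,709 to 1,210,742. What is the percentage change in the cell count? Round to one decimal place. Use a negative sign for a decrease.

-80.0%

Change: 1,210,742 − 6,053,709 = -4,842,967.
Relative to the original: -4,842,967 ÷ 6,053,709 ≈ -80.0%.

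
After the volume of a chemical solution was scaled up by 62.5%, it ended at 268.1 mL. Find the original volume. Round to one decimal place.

The overall multiplier applied was 1.625.
So the original volume was 268.1 ÷ 1.625 ≈ 165.0 mL.

165.0 mL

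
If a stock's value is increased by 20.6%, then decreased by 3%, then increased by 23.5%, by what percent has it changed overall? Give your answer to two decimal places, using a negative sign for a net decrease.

The combined multiplier is 1.206 × 0.97 × 1.235 = 1.4447277.
That corresponds to an increase of 44.47%.

44.47%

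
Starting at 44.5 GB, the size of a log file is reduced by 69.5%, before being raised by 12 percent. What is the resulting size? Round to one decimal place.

After the 69.5% decrease: 44.5 × 0.305 = 13.5725.
After the 12% increase: 13.5725 × 1.12 = 15.2012 ≈ 15.2.

15.2 GB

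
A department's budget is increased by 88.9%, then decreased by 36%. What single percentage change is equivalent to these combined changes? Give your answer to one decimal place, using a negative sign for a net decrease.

An 88.9% increase multiplies by 1.889.
Then a 36% decrease: 1.889 × 0.64 = 1.20896.
Overall factor 1.20896, i.e. 20.9%.

20.9%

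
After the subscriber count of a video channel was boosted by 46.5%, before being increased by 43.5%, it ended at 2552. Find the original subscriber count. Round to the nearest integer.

The overall multiplier applied was 1.465 × 1.435 = 2.102275.
So the original subscriber count was 2552 ÷ 2.102275 ≈ 1214.

1214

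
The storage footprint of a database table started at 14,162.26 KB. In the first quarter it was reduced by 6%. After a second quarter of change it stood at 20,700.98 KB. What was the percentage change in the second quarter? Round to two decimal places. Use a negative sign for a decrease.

After the first quarter: 14,162.26 × 0.94 = 13312.5244.
Second-quarter multiplier: 20,700.98 ÷ 13312.5244 ≈ 1.555.
That is a change of 55.50%.

55.50%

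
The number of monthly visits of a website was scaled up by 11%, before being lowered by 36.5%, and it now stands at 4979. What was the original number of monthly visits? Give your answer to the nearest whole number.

Undoing the 36.5% decrease: 4979 ÷ 0.635 ≈ 7840.944882.
Undoing the 11% increase: 7840.944882 ÷ 1.11 ≈ 7064.

7064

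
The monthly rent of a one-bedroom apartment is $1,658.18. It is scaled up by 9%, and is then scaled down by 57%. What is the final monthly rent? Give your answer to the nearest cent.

Each change multiplies by a factor: 1.09 × 0.43 = 0.4687.
$1,658.18 × 0.4687 = $777.188966 ≈ $777.19.

$777.19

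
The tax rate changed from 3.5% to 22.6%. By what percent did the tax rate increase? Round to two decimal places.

The change is 22.6 − 3.5 = 19.1 percentage points.
Relative to the original 3.5%, that is 19.1 ÷ 3.5 ≈ 545.71%.
So the tax rate rose by 545.71%.

545.71%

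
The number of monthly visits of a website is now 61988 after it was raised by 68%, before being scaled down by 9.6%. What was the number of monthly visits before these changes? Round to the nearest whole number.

40816

Undoing the 9.6% decrease: 61988 ÷ 0.904 ≈ 68570.79646.
Undoing the 68% increase: 68570.79646 ÷ 1.68 ≈ 40816.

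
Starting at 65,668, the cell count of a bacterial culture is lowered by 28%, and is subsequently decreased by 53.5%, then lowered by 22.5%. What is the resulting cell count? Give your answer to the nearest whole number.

Each change multiplies by a factor: 0.72 × 0.465 × 0.775 = 0.25947.
65,668 × 0.25947 = 17038.87596 ≈ 17,039.

17,039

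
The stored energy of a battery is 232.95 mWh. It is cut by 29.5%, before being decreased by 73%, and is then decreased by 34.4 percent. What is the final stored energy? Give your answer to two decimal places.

29.09 mWh

Each change multiplies by a factor: 0.705 × 0.27 × 0.656 = 0.1248696.
232.95 × 0.1248696 = 29.08837332 ≈ 29.09.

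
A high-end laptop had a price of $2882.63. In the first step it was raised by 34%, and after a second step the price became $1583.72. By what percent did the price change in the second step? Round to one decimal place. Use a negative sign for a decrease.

After the first step: $2882.63 × 1.34 = $3862.7242.
Second-step multiplier: $1583.72 ÷ $3862.7242 ≈ 0.41.
That is a change of -59.0%.

-59.0%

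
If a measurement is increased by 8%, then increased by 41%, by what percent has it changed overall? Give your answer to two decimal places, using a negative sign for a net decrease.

An 8% increase multiplies by 1.08.
Then a 41% increase: 1.08 × 1.41 = 1.5228.
Overall factor 1.5228, i.e. 52.28%.

52.28%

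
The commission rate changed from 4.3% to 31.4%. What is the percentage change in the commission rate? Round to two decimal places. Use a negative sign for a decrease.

The change is 31.4 − 4.3 = 27.1 percentage points.
Relative to the original 4.3%, that is 27.1 ÷ 4.3 ≈ 630.23%.

630.23%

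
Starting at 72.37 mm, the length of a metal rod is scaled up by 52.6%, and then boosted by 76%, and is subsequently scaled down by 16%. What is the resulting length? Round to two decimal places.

After the 52.6% increase: 72.37 × 1.526 = 110.43662.
Apply the 76% increase: 110.43662 × 1.76 = 194.3684512.
16% decrease: 194.3684512 × 0.84 = 163.269499008 ≈ 163.27.

163.27 mm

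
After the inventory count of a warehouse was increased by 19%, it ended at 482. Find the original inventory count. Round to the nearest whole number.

405

The overall multiplier applied was 1.19.
So the original inventory count was 482 ÷ 1.19 ≈ 405.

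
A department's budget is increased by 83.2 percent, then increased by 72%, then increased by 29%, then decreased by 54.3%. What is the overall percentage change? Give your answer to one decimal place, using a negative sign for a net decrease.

85.8%

An 83.2% increase multiplies by 1.832.
Then a 72% increase: 1.832 × 1.72 = 3.15104.
Then a 29% increase: 3.15104 × 1.29 = 4.0648416.
Then a 54.3% decrease: 4.0648416 × 0.457 = 1.8576326112.
Overall factor 1.8576326112, i.e. 85.8%.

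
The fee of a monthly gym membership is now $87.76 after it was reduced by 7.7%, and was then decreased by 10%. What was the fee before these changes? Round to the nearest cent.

Undoing the 10% decrease: $87.76 ÷ 0.9 ≈ $97.511111.
Undoing the 7.7% decrease: $97.511111 ÷ 0.923 ≈ $105.65.

$105.65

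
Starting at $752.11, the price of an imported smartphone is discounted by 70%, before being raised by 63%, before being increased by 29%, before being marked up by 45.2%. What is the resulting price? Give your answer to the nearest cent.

$688.88

70% decrease: $752.11 × 0.3 = $225.633.
63% increase: $225.633 × 1.63 = $367.78179.
29% increase: $367.78179 × 1.29 = $474.4385091.
Apply the 45.2% increase: $474.4385091 × 1.452 = $688.8847152132 ≈ $688.88.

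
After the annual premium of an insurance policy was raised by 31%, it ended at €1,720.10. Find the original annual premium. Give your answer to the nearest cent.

The overall multiplier applied was 1.31.
So the original annual premium was €1,720.10 ÷ 1.31 ≈ €1,313.05.

€1,313.05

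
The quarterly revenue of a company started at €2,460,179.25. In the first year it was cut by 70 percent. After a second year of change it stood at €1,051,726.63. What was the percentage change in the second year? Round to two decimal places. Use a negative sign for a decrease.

After the first year: €2,460,179.25 × 0.3 = €738053.775.
Second-year multiplier: €1,051,726.63 ÷ €738053.775 ≈ 1.425.
That is a change of 42.50%.

42.50%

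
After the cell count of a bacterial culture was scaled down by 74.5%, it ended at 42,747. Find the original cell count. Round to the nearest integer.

167,635

The overall multiplier applied was 0.255.
So the original cell count was 42,747 ÷ 0.255 ≈ 167,635.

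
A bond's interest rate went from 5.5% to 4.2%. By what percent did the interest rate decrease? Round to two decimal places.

The change is 4.2 − 5.5 = -1.3 percentage points.
Relative to the original 5.5%, that is -1.3 ÷ 5.5 ≈ -23.64%.
So the interest rate fell by 23.64%.

23.64%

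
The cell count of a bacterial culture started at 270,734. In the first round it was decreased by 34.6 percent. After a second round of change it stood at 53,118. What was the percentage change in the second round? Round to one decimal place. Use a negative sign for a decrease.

-70.0%

After the first round: 270,734 × 0.654 = 177060.036.
Second-round multiplier: 53,118 ÷ 177060.036 ≈ 0.3.
That is a change of -70.0%.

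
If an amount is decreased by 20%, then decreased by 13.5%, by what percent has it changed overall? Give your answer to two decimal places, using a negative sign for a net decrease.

-30.80%

A 20% decrease multiplies by 0.8.
Then a 13.5% decrease: 0.8 × 0.865 = 0.692.
Overall factor 0.692, i.e. -30.80%.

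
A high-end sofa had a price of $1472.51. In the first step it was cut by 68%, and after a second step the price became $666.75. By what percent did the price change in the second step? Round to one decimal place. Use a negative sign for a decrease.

After the first step: $1472.51 × 0.32 = $471.2032.
Second-step multiplier: $666.75 ÷ $471.2032 ≈ 1.41499.
That is a change of 41.5%.

41.5%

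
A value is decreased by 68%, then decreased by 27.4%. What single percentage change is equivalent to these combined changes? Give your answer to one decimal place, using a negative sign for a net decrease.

The combined multiplier is 0.32 × 0.726 = 0.23232.
That corresponds to a decrease of 76.8%.

-76.8%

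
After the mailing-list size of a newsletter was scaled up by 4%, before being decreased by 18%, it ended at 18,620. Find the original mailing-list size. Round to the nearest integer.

21,834

Undoing the 18% decrease: 18,620 ÷ 0.82 ≈ 22707.317073.
Undoing the 4% increase: 22707.317073 ÷ 1.04 ≈ 21,834.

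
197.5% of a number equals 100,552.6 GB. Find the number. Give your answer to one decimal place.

50,912.7 GB

100,552.6 GB ÷ 1.975 ≈ 50,912.7 GB.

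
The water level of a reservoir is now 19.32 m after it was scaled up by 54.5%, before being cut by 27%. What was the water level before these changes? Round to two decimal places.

17.13 m

The overall multiplier applied was 1.545 × 0.73 = 1.12785.
So the original water level was 19.32 ÷ 1.12785 ≈ 17.13 m.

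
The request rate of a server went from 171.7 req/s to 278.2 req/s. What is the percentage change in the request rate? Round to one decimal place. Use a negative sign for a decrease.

Change: 278.2 − 171.7 = 106.5.
Relative to the original: 106.5 ÷ 171.7 ≈ 62.0%.

62.0%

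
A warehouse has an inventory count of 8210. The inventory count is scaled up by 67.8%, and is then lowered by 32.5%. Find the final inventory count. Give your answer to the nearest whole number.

9299

Apply the 67.8% increase: 8210 × 1.678 = 13776.38.
Apply the 32.5% decrease: 13776.38 × 0.675 = 9299.0565 ≈ 9299.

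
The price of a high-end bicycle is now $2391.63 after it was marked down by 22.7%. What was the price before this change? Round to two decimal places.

$3093.96

The overall multiplier applied was 0.773.
So the original price was $2391.63 ÷ 0.773 ≈ $3093.96.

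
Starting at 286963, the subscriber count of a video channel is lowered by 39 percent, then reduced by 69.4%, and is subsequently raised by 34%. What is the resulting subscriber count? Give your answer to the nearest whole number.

39% decrease: 286963 × 0.61 = 175047.43.
69.4% decrease: 175047.43 × 0.306 = 53564.51358.
After the 34% increase: 53564.51358 × 1.34 = 71776.4481972 ≈ 71776.

71776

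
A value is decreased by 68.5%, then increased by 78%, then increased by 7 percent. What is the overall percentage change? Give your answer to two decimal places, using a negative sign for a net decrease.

The combined multiplier is 0.315 × 1.78 × 1.07 = 0.599949.
That corresponds to a decrease of 40.01%.

-40.01%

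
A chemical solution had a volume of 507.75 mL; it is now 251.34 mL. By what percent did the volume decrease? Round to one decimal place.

50.5%

Change: 251.34 − 507.75 = -256.41.
Relative to the original: -256.41 ÷ 507.75 ≈ -50.5%.
So the volume decreased by 50.5%.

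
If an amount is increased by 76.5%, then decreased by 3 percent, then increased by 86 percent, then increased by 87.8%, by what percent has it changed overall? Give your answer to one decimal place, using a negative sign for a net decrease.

498.0%

The combined multiplier is 1.765 × 0.97 × 1.86 × 1.878 = 5.980327614.
That corresponds to an increase of 498.0%.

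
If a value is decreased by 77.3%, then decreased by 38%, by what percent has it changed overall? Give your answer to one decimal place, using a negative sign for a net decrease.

-85.9%

A 77.3% decrease multiplies by 0.227.
Then a 38% decrease: 0.227 × 0.62 = 0.14074.
Overall factor 0.14074, i.e. -85.9%.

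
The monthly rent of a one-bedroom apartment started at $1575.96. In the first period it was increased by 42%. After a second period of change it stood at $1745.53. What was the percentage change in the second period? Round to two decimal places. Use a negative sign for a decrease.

-22.00%

After the first period: $1575.96 × 1.42 = $2237.8632.
Second-period multiplier: $1745.53 ÷ $2237.8632 ≈ 0.779999.
That is a change of -22.00%.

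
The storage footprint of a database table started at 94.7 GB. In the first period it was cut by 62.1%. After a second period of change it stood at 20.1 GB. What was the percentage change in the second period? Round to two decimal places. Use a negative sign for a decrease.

-44.00%

After the first period: 94.7 × 0.379 = 35.8913.
Second-period multiplier: 20.1 ÷ 35.8913 ≈ 0.560024.
That is a change of -44.00%.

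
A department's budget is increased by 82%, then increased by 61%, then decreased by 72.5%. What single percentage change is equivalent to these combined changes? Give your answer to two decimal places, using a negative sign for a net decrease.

-19.42%

An 82% increase multiplies by 1.82.
Then a 61% increase: 1.82 × 1.61 = 2.9302.
Then a 72.5% decrease: 2.9302 × 0.275 = 0.805805.
Overall factor 0.805805, i.e. -19.42%.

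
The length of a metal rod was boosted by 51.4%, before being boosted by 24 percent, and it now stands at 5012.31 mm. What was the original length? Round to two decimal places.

2669.87 mm

Undoing the 24% increase: 5012.31 ÷ 1.24 ≈ 4042.185484.
Undoing the 51.4% increase: 4042.185484 ÷ 1.514 ≈ 2669.87 mm.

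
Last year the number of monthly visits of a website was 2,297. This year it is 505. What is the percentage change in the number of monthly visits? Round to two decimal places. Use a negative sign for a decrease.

Change: 505 − 2,297 = -1,792.
Relative to the original: -1,792 ÷ 2,297 ≈ -78.01%.

-78.01%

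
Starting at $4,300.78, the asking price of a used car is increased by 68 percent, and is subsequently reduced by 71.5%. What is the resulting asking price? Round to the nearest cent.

$2,059.21

Each change multiplies by a factor: 1.68 × 0.285 = 0.4788.
$4,300.78 × 0.4788 = $2059.213464 ≈ $2,059.21.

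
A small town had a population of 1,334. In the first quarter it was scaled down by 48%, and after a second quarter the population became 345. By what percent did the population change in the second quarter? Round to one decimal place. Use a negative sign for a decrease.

-50.3%

After the first quarter: 1,334 × 0.52 = 693.68.
Second-quarter multiplier: 345 ÷ 693.68 ≈ 0.49735.
That is a change of -50.3%.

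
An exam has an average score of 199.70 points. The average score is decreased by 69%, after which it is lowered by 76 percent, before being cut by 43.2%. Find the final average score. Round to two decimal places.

69% decrease: 199.70 × 0.31 = 61.907.
76% decrease: 61.907 × 0.24 = 14.85768.
Apply the 43.2% decrease: 14.85768 × 0.568 = 8.43916224 ≈ 8.44.

8.44 points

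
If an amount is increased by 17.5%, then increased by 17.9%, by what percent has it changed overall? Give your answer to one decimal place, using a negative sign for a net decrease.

38.5%

The combined multiplier is 1.175 × 1.179 = 1.385325.
That corresponds to an increase of 38.5%.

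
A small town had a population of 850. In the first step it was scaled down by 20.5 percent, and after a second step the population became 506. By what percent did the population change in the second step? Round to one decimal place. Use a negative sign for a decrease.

After the first step: 850 × 0.795 = 675.75.
Second-step multiplier: 506 ÷ 675.75 ≈ 0.7488.
That is a change of -25.1%.

-25.1%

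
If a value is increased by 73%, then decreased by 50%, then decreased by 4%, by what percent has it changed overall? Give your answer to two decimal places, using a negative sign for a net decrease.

-16.96%

A 73% increase multiplies by 1.73.
Then a 50% decrease: 1.73 × 0.5 = 0.865.
Then a 4% decrease: 0.865 × 0.96 = 0.8304.
Overall factor 0.8304, i.e. -16.96%.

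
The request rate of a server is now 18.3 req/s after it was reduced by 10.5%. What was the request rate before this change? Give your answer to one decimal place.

20.4 req/s

The overall multiplier applied was 0.895.
So the original request rate was 18.3 ÷ 0.895 ≈ 20.4 req/s.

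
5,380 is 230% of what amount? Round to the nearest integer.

5,380 ÷ 2.3 ≈ 2,339.

2,339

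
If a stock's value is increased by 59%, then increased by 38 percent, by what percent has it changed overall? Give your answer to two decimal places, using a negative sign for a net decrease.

The combined multiplier is 1.59 × 1.38 = 2.1942.
That corresponds to an increase of 119.42%.

119.42%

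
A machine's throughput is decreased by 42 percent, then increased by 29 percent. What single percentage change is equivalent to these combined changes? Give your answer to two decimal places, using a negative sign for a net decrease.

The combined multiplier is 0.58 × 1.29 = 0.7482.
That corresponds to a decrease of 25.18%.

-25.18%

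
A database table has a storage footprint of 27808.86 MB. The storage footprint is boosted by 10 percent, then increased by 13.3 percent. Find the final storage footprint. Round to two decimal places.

Apply the 10% increase: 27808.86 × 1.1 = 30589.746.
13.3% increase: 30589.746 × 1.133 = 34658.182218 ≈ 34658.18.

34658.18 MB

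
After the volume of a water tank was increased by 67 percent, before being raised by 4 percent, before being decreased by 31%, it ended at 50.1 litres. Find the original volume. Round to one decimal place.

Undoing the 31% decrease: 50.1 ÷ 0.69 ≈ 72.608696.
Undoing the 4% increase: 72.608696 ÷ 1.04 ≈ 69.816054.
Undoing the 67% increase: 69.816054 ÷ 1.67 ≈ 41.8 litres.

41.8 litres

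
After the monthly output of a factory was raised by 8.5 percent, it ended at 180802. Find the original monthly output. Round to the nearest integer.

The overall multiplier applied was 1.085.
So the original monthly output was 180802 ÷ 1.085 ≈ 166638.

166638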